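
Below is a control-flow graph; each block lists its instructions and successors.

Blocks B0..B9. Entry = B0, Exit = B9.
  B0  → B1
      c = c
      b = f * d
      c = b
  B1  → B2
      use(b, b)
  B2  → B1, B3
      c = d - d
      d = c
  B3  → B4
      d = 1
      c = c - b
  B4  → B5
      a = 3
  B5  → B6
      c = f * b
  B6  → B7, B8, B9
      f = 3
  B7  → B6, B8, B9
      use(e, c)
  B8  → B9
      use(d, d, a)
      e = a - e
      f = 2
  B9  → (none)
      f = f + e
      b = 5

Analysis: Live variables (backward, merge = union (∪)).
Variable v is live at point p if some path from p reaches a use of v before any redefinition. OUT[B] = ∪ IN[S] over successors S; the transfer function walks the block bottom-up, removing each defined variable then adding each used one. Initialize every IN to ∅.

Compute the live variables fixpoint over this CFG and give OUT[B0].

Converged values:
  B0:   IN={c, d, e, f}   OUT={b, d, e, f}
  B1:   IN={b, d, e, f}   OUT={b, d, e, f}
  B2:   IN={b, d, e, f}   OUT={b, c, d, e, f}
  B3:   IN={b, c, e, f}   OUT={b, d, e, f}
  B4:   IN={b, d, e, f}   OUT={a, b, d, e, f}
  B5:   IN={a, b, d, e, f}   OUT={a, c, d, e}
  B6:   IN={a, c, d, e}   OUT={a, c, d, e, f}
  B7:   IN={a, c, d, e, f}   OUT={a, c, d, e, f}
  B8:   IN={a, d, e}   OUT={e, f}
  B9:   IN={e, f}   OUT={}

Merge at B0: OUT[B0] = IN[B1] = {b, d, e, f}

Answer: {b, d, e, f}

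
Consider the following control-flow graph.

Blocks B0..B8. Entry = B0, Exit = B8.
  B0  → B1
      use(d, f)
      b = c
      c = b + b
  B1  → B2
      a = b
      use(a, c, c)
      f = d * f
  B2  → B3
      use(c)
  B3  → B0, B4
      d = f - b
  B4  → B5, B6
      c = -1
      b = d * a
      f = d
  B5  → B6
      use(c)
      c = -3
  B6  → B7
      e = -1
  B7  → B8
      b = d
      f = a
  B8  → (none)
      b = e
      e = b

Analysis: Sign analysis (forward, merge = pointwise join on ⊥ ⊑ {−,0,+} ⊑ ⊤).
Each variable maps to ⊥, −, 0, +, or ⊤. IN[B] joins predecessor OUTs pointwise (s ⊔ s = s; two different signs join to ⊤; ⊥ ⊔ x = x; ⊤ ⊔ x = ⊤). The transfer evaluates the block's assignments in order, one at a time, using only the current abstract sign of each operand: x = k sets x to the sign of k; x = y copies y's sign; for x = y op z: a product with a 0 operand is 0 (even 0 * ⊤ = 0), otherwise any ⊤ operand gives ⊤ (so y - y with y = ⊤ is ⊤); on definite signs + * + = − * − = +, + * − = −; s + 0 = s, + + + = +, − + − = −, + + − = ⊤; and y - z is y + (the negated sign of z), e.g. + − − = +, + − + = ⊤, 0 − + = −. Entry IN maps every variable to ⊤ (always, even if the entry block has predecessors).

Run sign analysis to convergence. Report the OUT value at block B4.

Answer: {a: ⊤, b: ⊤, c: -, d: ⊤, e: ⊤, f: ⊤}

Working:
Fixpoint table:
  B0: | IN=(all ⊤) | OUT=(all ⊤)
  B1: | IN=(all ⊤) | OUT=(all ⊤)
  B2: | IN=(all ⊤) | OUT=(all ⊤)
  B3: | IN=(all ⊤) | OUT=(all ⊤)
  B4: | IN=(all ⊤) | OUT={c:-; rest ⊤}
  B5: | IN={c:-; rest ⊤} | OUT={c:-; rest ⊤}
  B6: | IN={c:-; rest ⊤} | OUT={c:-, e:-; rest ⊤}
  B7: | IN={c:-, e:-; rest ⊤} | OUT={c:-, e:-; rest ⊤}
  B8: | IN={c:-, e:-; rest ⊤} | OUT={b:-, c:-, e:-; rest ⊤}

Merge at B4: IN[B4] = OUT[B3] = {a: ⊤, b: ⊤, c: ⊤, d: ⊤, e: ⊤, f: ⊤}
Applying B4's transfer function to that IN value gives OUT[B4] (row B4 above).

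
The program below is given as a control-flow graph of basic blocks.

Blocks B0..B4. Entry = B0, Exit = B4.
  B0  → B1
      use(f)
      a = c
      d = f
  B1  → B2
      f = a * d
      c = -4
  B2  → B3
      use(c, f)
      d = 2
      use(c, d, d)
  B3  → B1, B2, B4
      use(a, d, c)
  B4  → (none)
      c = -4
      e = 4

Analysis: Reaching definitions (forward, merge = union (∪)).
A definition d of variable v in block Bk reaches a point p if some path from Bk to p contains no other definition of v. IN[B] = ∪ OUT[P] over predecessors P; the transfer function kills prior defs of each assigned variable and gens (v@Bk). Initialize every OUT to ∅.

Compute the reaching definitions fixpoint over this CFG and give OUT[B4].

Answer: {a@B0, c@B4, d@B2, e@B4, f@B1}

Working:
Fixpoint table:
  B0:   IN={}   OUT={a@B0, d@B0}
  B1:   IN={a@B0, c@B1, d@B0, d@B2, f@B1}   OUT={a@B0, c@B1, d@B0, d@B2, f@B1}
  B2:   IN={a@B0, c@B1, d@B0, d@B2, f@B1}   OUT={a@B0, c@B1, d@B2, f@B1}
  B3:   IN={a@B0, c@B1, d@B2, f@B1}   OUT={a@B0, c@B1, d@B2, f@B1}
  B4:   IN={a@B0, c@B1, d@B2, f@B1}   OUT={a@B0, c@B4, d@B2, e@B4, f@B1}

Merge at B4: IN[B4] = OUT[B3] = {a@B0, c@B1, d@B2, f@B1}
Applying B4's transfer function to that IN value gives OUT[B4] (row B4 above).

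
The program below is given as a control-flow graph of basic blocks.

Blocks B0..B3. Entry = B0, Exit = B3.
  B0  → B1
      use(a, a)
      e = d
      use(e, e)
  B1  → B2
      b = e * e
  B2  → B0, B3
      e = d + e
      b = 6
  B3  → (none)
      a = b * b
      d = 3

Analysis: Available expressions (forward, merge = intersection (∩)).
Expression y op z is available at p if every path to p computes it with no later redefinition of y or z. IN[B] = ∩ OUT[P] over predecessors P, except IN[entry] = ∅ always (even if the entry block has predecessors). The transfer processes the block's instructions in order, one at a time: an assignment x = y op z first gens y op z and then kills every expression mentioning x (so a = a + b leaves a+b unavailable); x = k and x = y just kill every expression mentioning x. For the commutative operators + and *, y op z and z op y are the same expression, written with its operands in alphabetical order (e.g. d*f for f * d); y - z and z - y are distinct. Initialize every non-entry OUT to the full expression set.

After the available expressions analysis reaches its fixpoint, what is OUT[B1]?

Converged values:
  B0:   IN={}   OUT={}
  B1:   IN={}   OUT={e*e}
  B2:   IN={e*e}   OUT={}
  B3:   IN={}   OUT={b*b}

Merge at B1: IN[B1] = OUT[B0] = {}
Applying B1's transfer function to that IN value gives OUT[B1] (row B1 above).

Answer: {e*e}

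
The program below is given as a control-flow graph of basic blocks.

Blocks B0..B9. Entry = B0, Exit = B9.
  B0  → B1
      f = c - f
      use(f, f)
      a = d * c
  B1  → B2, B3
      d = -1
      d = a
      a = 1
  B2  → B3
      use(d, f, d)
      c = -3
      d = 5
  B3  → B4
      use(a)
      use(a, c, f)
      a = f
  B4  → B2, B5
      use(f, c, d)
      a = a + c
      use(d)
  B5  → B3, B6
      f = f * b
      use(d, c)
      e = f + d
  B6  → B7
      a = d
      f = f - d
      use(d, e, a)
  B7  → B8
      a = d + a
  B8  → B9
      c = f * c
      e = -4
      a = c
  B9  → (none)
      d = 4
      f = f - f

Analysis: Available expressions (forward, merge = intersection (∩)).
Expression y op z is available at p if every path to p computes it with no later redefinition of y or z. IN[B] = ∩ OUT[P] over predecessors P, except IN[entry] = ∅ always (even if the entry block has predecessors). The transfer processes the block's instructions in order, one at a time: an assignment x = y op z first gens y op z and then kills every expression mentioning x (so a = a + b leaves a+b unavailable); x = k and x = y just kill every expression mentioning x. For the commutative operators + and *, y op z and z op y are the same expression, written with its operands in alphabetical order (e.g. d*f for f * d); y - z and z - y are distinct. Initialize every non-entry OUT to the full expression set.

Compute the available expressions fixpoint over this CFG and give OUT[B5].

Answer: {d+f}

Derivation:
Converged values:
  B0:   IN={}   OUT={c*d}
  B1:   IN={c*d}   OUT={}
  B2:   IN={}   OUT={}
  B3:   IN={}   OUT={}
  B4:   IN={}   OUT={}
  B5:   IN={}   OUT={d+f}
  B6:   IN={d+f}   OUT={}
  B7:   IN={}   OUT={}
  B8:   IN={}   OUT={}
  B9:   IN={}   OUT={}

Merge at B5: IN[B5] = OUT[B4] = {}
Applying B5's transfer function to that IN value gives OUT[B5] (row B5 above).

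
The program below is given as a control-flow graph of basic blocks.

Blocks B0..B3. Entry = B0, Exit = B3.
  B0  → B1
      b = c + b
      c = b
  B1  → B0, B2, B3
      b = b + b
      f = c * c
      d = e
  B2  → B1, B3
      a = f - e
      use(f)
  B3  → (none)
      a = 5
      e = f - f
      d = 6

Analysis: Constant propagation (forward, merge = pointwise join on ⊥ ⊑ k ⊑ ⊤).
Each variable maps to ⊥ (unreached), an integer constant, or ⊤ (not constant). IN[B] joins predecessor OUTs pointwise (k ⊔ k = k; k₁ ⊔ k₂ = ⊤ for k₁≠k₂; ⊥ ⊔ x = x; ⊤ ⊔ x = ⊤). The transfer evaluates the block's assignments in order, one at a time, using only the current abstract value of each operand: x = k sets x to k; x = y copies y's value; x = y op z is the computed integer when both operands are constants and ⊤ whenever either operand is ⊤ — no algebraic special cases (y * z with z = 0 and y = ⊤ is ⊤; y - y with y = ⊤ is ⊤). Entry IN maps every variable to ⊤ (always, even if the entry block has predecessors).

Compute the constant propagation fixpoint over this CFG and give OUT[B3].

Fixpoint table:
  B0:   IN=(all ⊤)   OUT=(all ⊤)
  B1:   IN=(all ⊤)   OUT=(all ⊤)
  B2:   IN=(all ⊤)   OUT=(all ⊤)
  B3:   IN=(all ⊤)   OUT={a:5, d:6; rest ⊤}

Merge at B3: IN[B3] = OUT[B1] ⊔ OUT[B2] = {a: ⊤, b: ⊤, c: ⊤, d: ⊤, e: ⊤, f: ⊤}
Applying B3's transfer function to that IN value gives OUT[B3] (row B3 above).

Answer: {a: 5, b: ⊤, c: ⊤, d: 6, e: ⊤, f: ⊤}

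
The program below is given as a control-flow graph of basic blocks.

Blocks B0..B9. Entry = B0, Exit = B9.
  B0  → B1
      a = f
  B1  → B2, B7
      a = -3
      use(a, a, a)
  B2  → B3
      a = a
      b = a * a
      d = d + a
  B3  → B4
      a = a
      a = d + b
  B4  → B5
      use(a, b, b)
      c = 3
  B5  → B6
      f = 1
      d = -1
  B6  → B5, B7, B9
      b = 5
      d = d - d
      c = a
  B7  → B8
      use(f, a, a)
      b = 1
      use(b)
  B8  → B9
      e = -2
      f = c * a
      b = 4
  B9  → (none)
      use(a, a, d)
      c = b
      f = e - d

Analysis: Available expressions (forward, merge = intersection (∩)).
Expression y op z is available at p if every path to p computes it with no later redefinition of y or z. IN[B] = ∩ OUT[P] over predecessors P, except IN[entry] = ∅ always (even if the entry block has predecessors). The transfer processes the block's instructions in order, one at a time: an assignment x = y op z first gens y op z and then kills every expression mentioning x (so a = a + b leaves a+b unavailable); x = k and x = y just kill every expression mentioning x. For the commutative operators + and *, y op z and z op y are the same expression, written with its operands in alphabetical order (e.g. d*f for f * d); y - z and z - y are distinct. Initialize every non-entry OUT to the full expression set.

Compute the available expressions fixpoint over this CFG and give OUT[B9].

Answer: {e-d}

Working:
Fixpoint table:
  B0:  IN={}  OUT={}
  B1:  IN={}  OUT={}
  B2:  IN={}  OUT={a*a}
  B3:  IN={a*a}  OUT={b+d}
  B4:  IN={b+d}  OUT={b+d}
  B5:  IN={}  OUT={}
  B6:  IN={}  OUT={}
  B7:  IN={}  OUT={}
  B8:  IN={}  OUT={a*c}
  B9:  IN={}  OUT={e-d}

Merge at B9: IN[B9] = OUT[B6] ∩ OUT[B8] = {}
Applying B9's transfer function to that IN value gives OUT[B9] (row B9 above).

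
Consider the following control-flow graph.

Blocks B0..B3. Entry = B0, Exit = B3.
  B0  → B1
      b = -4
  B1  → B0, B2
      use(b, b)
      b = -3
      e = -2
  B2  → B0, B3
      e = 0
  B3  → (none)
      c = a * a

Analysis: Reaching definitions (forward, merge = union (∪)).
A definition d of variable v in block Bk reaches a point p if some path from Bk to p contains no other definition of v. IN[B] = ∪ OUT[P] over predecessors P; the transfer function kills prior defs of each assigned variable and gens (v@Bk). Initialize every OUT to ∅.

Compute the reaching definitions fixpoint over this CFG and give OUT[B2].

Answer: {b@B1, e@B2}

Working:
Converged values:
  B0: | IN={b@B1, e@B1, e@B2} | OUT={b@B0, e@B1, e@B2}
  B1: | IN={b@B0, e@B1, e@B2} | OUT={b@B1, e@B1}
  B2: | IN={b@B1, e@B1} | OUT={b@B1, e@B2}
  B3: | IN={b@B1, e@B2} | OUT={b@B1, c@B3, e@B2}

Merge at B2: IN[B2] = OUT[B1] = {b@B1, e@B1}
Applying B2's transfer function to that IN value gives OUT[B2] (row B2 above).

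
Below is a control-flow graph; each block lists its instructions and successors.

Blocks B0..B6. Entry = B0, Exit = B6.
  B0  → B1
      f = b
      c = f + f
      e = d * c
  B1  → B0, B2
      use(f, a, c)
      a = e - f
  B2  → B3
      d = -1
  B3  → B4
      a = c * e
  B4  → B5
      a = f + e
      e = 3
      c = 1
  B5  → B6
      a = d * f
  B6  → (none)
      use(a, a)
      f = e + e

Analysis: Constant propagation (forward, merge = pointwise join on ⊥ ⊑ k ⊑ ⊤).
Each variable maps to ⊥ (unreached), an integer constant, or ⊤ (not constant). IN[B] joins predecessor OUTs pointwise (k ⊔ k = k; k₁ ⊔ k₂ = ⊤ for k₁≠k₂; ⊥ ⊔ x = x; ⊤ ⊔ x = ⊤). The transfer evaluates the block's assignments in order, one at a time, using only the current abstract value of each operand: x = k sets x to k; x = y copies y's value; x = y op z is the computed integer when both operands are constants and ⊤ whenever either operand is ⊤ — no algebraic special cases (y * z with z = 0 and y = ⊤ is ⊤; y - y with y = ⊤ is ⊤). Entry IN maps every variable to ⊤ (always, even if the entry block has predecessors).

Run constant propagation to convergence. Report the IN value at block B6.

Answer: {a: ⊤, b: ⊤, c: 1, d: -1, e: 3, f: ⊤}

Derivation:
Converged values:
  B0:  IN=(all ⊤)  OUT=(all ⊤)
  B1:  IN=(all ⊤)  OUT=(all ⊤)
  B2:  IN=(all ⊤)  OUT={d:-1; rest ⊤}
  B3:  IN={d:-1; rest ⊤}  OUT={d:-1; rest ⊤}
  B4:  IN={d:-1; rest ⊤}  OUT={c:1, d:-1, e:3; rest ⊤}
  B5:  IN={c:1, d:-1, e:3; rest ⊤}  OUT={c:1, d:-1, e:3; rest ⊤}
  B6:  IN={c:1, d:-1, e:3; rest ⊤}  OUT={c:1, d:-1, e:3, f:6; rest ⊤}

Merge at B6: IN[B6] = OUT[B5] = {a: ⊤, b: ⊤, c: 1, d: -1, e: 3, f: ⊤}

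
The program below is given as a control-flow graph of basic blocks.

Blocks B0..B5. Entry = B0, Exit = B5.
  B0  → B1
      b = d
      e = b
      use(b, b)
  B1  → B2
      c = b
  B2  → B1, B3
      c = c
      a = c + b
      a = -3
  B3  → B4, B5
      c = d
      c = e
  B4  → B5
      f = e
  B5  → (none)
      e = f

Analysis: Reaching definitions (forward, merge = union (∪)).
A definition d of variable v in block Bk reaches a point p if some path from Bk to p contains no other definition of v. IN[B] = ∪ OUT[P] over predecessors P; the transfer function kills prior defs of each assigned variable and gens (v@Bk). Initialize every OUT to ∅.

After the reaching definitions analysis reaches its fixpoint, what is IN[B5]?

Fixpoint table:
  B0:  IN={}  OUT={b@B0, e@B0}
  B1:  IN={a@B2, b@B0, c@B2, e@B0}  OUT={a@B2, b@B0, c@B1, e@B0}
  B2:  IN={a@B2, b@B0, c@B1, e@B0}  OUT={a@B2, b@B0, c@B2, e@B0}
  B3:  IN={a@B2, b@B0, c@B2, e@B0}  OUT={a@B2, b@B0, c@B3, e@B0}
  B4:  IN={a@B2, b@B0, c@B3, e@B0}  OUT={a@B2, b@B0, c@B3, e@B0, f@B4}
  B5:  IN={a@B2, b@B0, c@B3, e@B0, f@B4}  OUT={a@B2, b@B0, c@B3, e@B5, f@B4}

Merge at B5: IN[B5] = OUT[B3] ⊔ OUT[B4] = {a@B2, b@B0, c@B3, e@B0, f@B4}

Answer: {a@B2, b@B0, c@B3, e@B0, f@B4}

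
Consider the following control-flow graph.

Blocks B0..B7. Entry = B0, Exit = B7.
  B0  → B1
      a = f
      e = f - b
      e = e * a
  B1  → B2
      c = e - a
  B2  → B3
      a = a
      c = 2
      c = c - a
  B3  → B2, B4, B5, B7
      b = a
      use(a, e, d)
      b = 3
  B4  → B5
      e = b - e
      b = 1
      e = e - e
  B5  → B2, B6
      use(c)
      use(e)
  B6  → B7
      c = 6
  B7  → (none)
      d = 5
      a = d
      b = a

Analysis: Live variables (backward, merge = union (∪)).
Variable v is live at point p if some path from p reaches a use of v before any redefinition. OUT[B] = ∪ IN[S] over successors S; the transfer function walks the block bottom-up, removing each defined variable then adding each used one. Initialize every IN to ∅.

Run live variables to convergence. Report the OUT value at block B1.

Converged values:
  B0: | IN={b, d, f} | OUT={a, d, e}
  B1: | IN={a, d, e} | OUT={a, d, e}
  B2: | IN={a, d, e} | OUT={a, c, d, e}
  B3: | IN={a, c, d, e} | OUT={a, b, c, d, e}
  B4: | IN={a, b, c, d, e} | OUT={a, c, d, e}
  B5: | IN={a, c, d, e} | OUT={a, d, e}
  B6: | IN={} | OUT={}
  B7: | IN={} | OUT={}

Merge at B1: OUT[B1] = IN[B2] = {a, d, e}

Answer: {a, d, e}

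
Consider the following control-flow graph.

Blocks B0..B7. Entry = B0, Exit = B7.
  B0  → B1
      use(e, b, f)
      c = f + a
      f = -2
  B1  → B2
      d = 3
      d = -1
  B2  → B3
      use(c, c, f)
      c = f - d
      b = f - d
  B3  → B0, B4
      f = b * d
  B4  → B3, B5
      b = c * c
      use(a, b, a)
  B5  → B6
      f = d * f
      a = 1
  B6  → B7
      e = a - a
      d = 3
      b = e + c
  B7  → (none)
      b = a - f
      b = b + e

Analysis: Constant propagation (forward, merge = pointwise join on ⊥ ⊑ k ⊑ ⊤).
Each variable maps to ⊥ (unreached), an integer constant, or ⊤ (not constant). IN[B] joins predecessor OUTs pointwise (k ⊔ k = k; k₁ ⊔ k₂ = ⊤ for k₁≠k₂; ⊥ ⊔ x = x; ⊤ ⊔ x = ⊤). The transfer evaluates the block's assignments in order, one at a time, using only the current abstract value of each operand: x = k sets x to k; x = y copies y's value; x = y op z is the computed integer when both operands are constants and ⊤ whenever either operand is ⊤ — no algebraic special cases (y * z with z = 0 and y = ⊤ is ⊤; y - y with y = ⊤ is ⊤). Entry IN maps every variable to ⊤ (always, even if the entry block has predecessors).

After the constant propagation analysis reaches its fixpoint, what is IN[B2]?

Answer: {a: ⊤, b: ⊤, c: ⊤, d: -1, e: ⊤, f: -2}

Working:
Per-block solution:
  B0:  IN=(all ⊤)  OUT={f:-2; rest ⊤}
  B1:  IN={f:-2; rest ⊤}  OUT={d:-1, f:-2; rest ⊤}
  B2:  IN={d:-1, f:-2; rest ⊤}  OUT={b:-1, c:-1, d:-1, f:-2; rest ⊤}
  B3:  IN={c:-1, d:-1; rest ⊤}  OUT={c:-1, d:-1; rest ⊤}
  B4:  IN={c:-1, d:-1; rest ⊤}  OUT={b:1, c:-1, d:-1; rest ⊤}
  B5:  IN={b:1, c:-1, d:-1; rest ⊤}  OUT={a:1, b:1, c:-1, d:-1; rest ⊤}
  B6:  IN={a:1, b:1, c:-1, d:-1; rest ⊤}  OUT={a:1, b:-1, c:-1, d:3, e:0; rest ⊤}
  B7:  IN={a:1, b:-1, c:-1, d:3, e:0; rest ⊤}  OUT={a:1, c:-1, d:3, e:0; rest ⊤}

Merge at B2: IN[B2] = OUT[B1] = {a: ⊤, b: ⊤, c: ⊤, d: -1, e: ⊤, f: -2}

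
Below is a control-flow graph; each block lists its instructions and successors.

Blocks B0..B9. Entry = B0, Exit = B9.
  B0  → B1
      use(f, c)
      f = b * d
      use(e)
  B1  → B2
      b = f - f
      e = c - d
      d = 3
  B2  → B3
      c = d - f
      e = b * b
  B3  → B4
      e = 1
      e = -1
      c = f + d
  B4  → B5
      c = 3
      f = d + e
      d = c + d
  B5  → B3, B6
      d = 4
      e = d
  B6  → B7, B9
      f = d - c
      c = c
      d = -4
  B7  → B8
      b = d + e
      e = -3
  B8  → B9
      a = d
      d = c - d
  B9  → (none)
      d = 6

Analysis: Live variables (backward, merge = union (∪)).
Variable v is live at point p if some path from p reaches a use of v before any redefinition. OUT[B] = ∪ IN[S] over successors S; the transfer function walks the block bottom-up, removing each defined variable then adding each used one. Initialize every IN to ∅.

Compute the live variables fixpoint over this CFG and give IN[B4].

Fixpoint table:
  B0:   IN={b, c, d, e, f}   OUT={c, d, f}
  B1:   IN={c, d, f}   OUT={b, d, f}
  B2:   IN={b, d, f}   OUT={d, f}
  B3:   IN={d, f}   OUT={d, e}
  B4:   IN={d, e}   OUT={c, f}
  B5:   IN={c, f}   OUT={c, d, e, f}
  B6:   IN={c, d, e}   OUT={c, d, e}
  B7:   IN={c, d, e}   OUT={c, d}
  B8:   IN={c, d}   OUT={}
  B9:   IN={}   OUT={}

Merge at B4: OUT[B4] = IN[B5] = {c, f}
Applying B4's transfer function to that OUT value gives IN[B4] (row B4 above).

Answer: {d, e}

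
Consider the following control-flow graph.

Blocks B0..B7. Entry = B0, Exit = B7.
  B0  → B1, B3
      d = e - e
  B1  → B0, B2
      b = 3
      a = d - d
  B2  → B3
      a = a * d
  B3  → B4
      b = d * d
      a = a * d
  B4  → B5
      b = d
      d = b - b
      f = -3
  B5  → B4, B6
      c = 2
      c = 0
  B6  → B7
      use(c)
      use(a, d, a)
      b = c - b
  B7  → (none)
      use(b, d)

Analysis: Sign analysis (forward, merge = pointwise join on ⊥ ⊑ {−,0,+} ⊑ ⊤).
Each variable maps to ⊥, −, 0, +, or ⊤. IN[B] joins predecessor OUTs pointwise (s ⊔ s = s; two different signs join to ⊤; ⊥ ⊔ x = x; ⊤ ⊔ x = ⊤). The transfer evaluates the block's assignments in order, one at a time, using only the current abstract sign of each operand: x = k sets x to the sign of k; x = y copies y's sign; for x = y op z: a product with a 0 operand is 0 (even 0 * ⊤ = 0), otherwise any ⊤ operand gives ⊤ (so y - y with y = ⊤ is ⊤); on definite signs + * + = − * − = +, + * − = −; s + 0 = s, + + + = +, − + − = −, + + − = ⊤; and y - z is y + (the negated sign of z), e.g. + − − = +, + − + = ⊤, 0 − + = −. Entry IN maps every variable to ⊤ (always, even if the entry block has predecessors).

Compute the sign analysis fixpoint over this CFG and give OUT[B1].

Fixpoint table:
  B0:   IN=(all ⊤)   OUT=(all ⊤)
  B1:   IN=(all ⊤)   OUT={b:+; rest ⊤}
  B2:   IN={b:+; rest ⊤}   OUT={b:+; rest ⊤}
  B3:   IN=(all ⊤)   OUT=(all ⊤)
  B4:   IN=(all ⊤)   OUT={f:-; rest ⊤}
  B5:   IN={f:-; rest ⊤}   OUT={c:0, f:-; rest ⊤}
  B6:   IN={c:0, f:-; rest ⊤}   OUT={c:0, f:-; rest ⊤}
  B7:   IN={c:0, f:-; rest ⊤}   OUT={c:0, f:-; rest ⊤}

Merge at B1: IN[B1] = OUT[B0] = {a: ⊤, b: ⊤, c: ⊤, d: ⊤, e: ⊤, f: ⊤}
Applying B1's transfer function to that IN value gives OUT[B1] (row B1 above).

Answer: {a: ⊤, b: +, c: ⊤, d: ⊤, e: ⊤, f: ⊤}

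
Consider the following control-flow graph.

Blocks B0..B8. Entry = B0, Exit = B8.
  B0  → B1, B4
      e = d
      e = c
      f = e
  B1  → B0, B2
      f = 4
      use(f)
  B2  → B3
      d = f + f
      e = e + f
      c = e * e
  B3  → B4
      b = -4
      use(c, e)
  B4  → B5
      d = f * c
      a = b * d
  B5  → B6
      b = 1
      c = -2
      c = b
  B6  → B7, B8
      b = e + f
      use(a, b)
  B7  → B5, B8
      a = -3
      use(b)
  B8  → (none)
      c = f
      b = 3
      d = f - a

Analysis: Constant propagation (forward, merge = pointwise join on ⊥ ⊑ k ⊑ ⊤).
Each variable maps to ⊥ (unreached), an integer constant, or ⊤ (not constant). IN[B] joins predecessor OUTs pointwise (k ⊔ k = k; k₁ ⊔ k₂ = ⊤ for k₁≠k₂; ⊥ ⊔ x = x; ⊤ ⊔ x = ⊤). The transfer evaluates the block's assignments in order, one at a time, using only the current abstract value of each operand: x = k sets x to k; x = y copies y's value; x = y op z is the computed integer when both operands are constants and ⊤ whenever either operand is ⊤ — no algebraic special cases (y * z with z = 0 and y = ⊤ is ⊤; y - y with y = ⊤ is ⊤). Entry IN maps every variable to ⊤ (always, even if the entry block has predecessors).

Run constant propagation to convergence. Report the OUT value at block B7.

Per-block solution:
  B0:  IN=(all ⊤)  OUT=(all ⊤)
  B1:  IN=(all ⊤)  OUT={f:4; rest ⊤}
  B2:  IN={f:4; rest ⊤}  OUT={d:8, f:4; rest ⊤}
  B3:  IN={d:8, f:4; rest ⊤}  OUT={b:-4, d:8, f:4; rest ⊤}
  B4:  IN=(all ⊤)  OUT=(all ⊤)
  B5:  IN=(all ⊤)  OUT={b:1, c:1; rest ⊤}
  B6:  IN={b:1, c:1; rest ⊤}  OUT={c:1; rest ⊤}
  B7:  IN={c:1; rest ⊤}  OUT={a:-3, c:1; rest ⊤}
  B8:  IN={c:1; rest ⊤}  OUT={b:3; rest ⊤}

Merge at B7: IN[B7] = OUT[B6] = {a: ⊤, b: ⊤, c: 1, d: ⊤, e: ⊤, f: ⊤}
Applying B7's transfer function to that IN value gives OUT[B7] (row B7 above).

Answer: {a: -3, b: ⊤, c: 1, d: ⊤, e: ⊤, f: ⊤}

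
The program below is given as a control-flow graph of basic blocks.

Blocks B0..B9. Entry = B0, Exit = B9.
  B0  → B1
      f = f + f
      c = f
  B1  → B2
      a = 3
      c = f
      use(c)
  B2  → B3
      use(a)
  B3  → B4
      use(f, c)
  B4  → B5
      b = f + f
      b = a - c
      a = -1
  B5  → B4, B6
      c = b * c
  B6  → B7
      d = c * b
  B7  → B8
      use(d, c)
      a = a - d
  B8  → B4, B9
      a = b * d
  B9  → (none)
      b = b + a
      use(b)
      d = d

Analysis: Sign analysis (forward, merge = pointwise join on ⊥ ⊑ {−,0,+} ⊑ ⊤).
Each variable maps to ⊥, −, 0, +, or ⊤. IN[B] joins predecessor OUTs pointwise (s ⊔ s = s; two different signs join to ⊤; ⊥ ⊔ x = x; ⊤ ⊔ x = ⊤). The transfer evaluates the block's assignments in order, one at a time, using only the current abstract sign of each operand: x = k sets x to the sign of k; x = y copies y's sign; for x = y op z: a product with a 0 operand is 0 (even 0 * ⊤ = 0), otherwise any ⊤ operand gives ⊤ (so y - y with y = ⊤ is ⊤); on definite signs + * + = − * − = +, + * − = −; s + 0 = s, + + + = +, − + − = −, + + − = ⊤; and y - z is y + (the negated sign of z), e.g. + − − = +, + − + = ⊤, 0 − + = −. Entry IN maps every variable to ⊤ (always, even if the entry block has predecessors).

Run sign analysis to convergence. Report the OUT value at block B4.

Converged values:
  B0:   IN=(all ⊤)   OUT=(all ⊤)
  B1:   IN=(all ⊤)   OUT={a:+; rest ⊤}
  B2:   IN={a:+; rest ⊤}   OUT={a:+; rest ⊤}
  B3:   IN={a:+; rest ⊤}   OUT={a:+; rest ⊤}
  B4:   IN=(all ⊤)   OUT={a:-; rest ⊤}
  B5:   IN={a:-; rest ⊤}   OUT={a:-; rest ⊤}
  B6:   IN={a:-; rest ⊤}   OUT={a:-; rest ⊤}
  B7:   IN={a:-; rest ⊤}   OUT=(all ⊤)
  B8:   IN=(all ⊤)   OUT=(all ⊤)
  B9:   IN=(all ⊤)   OUT=(all ⊤)

Merge at B4: IN[B4] = OUT[B3] ⊔ OUT[B5] ⊔ OUT[B8] = {a: ⊤, b: ⊤, c: ⊤, d: ⊤, e: ⊤, f: ⊤}
Applying B4's transfer function to that IN value gives OUT[B4] (row B4 above).

Answer: {a: -, b: ⊤, c: ⊤, d: ⊤, e: ⊤, f: ⊤}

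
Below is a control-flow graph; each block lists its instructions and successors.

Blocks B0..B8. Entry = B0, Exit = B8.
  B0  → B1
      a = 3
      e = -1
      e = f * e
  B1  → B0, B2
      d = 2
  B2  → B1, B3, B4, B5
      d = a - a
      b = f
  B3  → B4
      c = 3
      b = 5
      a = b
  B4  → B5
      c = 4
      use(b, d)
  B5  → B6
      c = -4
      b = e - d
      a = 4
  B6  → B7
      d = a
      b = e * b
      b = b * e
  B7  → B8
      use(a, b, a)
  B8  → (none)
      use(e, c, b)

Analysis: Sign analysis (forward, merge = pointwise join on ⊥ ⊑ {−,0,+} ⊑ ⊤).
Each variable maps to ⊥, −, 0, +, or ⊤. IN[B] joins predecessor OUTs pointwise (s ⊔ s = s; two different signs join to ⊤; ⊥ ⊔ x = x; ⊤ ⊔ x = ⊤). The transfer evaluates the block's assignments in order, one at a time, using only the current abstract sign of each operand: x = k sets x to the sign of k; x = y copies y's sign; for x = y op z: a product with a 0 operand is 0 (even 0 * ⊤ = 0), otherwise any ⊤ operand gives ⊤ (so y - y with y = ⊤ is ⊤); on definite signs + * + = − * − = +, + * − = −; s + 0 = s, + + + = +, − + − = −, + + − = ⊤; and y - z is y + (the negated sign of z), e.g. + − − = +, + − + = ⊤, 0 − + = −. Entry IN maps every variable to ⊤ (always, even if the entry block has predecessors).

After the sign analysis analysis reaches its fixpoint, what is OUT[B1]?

Converged values:
  B0: | IN=(all ⊤) | OUT={a:+; rest ⊤}
  B1: | IN={a:+; rest ⊤} | OUT={a:+, d:+; rest ⊤}
  B2: | IN={a:+, d:+; rest ⊤} | OUT={a:+; rest ⊤}
  B3: | IN={a:+; rest ⊤} | OUT={a:+, b:+, c:+; rest ⊤}
  B4: | IN={a:+; rest ⊤} | OUT={a:+, c:+; rest ⊤}
  B5: | IN={a:+; rest ⊤} | OUT={a:+, c:-; rest ⊤}
  B6: | IN={a:+, c:-; rest ⊤} | OUT={a:+, c:-, d:+; rest ⊤}
  B7: | IN={a:+, c:-, d:+; rest ⊤} | OUT={a:+, c:-, d:+; rest ⊤}
  B8: | IN={a:+, c:-, d:+; rest ⊤} | OUT={a:+, c:-, d:+; rest ⊤}

Merge at B1: IN[B1] = OUT[B0] ⊔ OUT[B2] = {a: +, b: ⊤, c: ⊤, d: ⊤, e: ⊤, f: ⊤}
Applying B1's transfer function to that IN value gives OUT[B1] (row B1 above).

Answer: {a: +, b: ⊤, c: ⊤, d: +, e: ⊤, f: ⊤}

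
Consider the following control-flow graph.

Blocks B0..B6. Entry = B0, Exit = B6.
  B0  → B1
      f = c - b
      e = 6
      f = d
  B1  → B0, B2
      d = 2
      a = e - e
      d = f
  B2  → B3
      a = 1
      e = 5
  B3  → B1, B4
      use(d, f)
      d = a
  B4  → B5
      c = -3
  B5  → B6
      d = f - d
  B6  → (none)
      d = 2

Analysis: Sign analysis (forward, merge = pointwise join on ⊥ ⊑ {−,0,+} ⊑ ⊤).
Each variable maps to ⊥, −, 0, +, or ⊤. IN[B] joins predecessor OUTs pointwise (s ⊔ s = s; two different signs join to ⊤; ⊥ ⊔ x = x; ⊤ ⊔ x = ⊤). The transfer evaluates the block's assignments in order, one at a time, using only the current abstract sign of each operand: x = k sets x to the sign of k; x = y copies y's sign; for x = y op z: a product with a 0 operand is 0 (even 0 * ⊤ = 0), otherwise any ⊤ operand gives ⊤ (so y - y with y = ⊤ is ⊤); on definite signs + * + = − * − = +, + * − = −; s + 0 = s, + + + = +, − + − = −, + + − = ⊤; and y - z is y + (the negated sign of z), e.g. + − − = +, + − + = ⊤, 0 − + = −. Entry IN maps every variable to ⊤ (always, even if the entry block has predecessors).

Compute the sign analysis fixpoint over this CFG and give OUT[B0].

Answer: {a: ⊤, b: ⊤, c: ⊤, d: ⊤, e: +, f: ⊤}

Trace:
Fixpoint table:
  B0: | IN=(all ⊤) | OUT={e:+; rest ⊤}
  B1: | IN={e:+; rest ⊤} | OUT={e:+; rest ⊤}
  B2: | IN={e:+; rest ⊤} | OUT={a:+, e:+; rest ⊤}
  B3: | IN={a:+, e:+; rest ⊤} | OUT={a:+, d:+, e:+; rest ⊤}
  B4: | IN={a:+, d:+, e:+; rest ⊤} | OUT={a:+, c:-, d:+, e:+; rest ⊤}
  B5: | IN={a:+, c:-, d:+, e:+; rest ⊤} | OUT={a:+, c:-, e:+; rest ⊤}
  B6: | IN={a:+, c:-, e:+; rest ⊤} | OUT={a:+, c:-, d:+, e:+; rest ⊤}

Merge at B0 (entry node, so the boundary value (all ⊤) is joined with the incoming edge(s)): IN[B0] = (all ⊤) ⊔ OUT[B1] = {a: ⊤, b: ⊤, c: ⊤, d: ⊤, e: ⊤, f: ⊤}
Applying B0's transfer function to that IN value gives OUT[B0] (row B0 above).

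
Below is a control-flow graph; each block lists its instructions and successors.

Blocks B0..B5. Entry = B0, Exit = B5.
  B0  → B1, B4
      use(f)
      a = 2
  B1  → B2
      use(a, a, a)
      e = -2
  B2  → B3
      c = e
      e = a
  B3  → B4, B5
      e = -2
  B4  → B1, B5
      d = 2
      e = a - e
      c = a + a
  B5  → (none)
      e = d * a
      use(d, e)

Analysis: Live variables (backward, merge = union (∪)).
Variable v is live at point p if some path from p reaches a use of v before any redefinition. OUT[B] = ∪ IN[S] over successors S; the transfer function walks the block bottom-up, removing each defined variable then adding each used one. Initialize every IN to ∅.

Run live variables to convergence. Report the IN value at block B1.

Per-block solution:
  B0:   IN={d, e, f}   OUT={a, d, e}
  B1:   IN={a, d}   OUT={a, d, e}
  B2:   IN={a, d, e}   OUT={a, d}
  B3:   IN={a, d}   OUT={a, d, e}
  B4:   IN={a, e}   OUT={a, d}
  B5:   IN={a, d}   OUT={}

Merge at B1: OUT[B1] = IN[B2] = {a, d, e}
Applying B1's transfer function to that OUT value gives IN[B1] (row B1 above).

Answer: {a, d}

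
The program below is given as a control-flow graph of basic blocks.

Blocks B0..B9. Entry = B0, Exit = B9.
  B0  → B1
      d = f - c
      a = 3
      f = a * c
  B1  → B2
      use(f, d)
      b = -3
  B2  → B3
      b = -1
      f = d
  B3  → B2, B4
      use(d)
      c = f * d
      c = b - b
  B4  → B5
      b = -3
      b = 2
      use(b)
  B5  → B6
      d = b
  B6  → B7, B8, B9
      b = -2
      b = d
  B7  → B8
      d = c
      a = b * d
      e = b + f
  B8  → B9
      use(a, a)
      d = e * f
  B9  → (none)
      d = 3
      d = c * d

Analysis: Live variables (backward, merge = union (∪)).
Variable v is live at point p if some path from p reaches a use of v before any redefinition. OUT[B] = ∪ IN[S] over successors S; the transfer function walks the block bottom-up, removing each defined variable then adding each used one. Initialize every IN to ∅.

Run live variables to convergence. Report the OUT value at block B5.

Answer: {a, c, d, e, f}

Working:
Converged values:
  B0:   IN={c, e, f}   OUT={a, d, e, f}
  B1:   IN={a, d, e, f}   OUT={a, d, e}
  B2:   IN={a, d, e}   OUT={a, b, d, e, f}
  B3:   IN={a, b, d, e, f}   OUT={a, c, d, e, f}
  B4:   IN={a, c, e, f}   OUT={a, b, c, e, f}
  B5:   IN={a, b, c, e, f}   OUT={a, c, d, e, f}
  B6:   IN={a, c, d, e, f}   OUT={a, b, c, e, f}
  B7:   IN={b, c, f}   OUT={a, c, e, f}
  B8:   IN={a, c, e, f}   OUT={c}
  B9:   IN={c}   OUT={}

Merge at B5: OUT[B5] = IN[B6] = {a, c, d, e, f}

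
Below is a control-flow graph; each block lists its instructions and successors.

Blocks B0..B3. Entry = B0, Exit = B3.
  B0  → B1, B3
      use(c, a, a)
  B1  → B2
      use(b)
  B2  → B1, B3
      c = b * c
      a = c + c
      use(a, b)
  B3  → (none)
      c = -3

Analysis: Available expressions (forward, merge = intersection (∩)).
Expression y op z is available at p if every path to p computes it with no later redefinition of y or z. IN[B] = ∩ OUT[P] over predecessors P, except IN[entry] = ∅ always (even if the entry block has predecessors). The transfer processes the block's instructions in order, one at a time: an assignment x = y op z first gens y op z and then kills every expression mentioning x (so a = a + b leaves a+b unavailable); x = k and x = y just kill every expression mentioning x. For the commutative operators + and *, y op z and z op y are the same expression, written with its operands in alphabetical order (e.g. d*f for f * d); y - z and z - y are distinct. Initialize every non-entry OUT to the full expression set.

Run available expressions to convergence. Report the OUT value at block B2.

Per-block solution:
  B0:  IN={}  OUT={}
  B1:  IN={}  OUT={}
  B2:  IN={}  OUT={c+c}
  B3:  IN={}  OUT={}

Merge at B2: IN[B2] = OUT[B1] = {}
Applying B2's transfer function to that IN value gives OUT[B2] (row B2 above).

Answer: {c+c}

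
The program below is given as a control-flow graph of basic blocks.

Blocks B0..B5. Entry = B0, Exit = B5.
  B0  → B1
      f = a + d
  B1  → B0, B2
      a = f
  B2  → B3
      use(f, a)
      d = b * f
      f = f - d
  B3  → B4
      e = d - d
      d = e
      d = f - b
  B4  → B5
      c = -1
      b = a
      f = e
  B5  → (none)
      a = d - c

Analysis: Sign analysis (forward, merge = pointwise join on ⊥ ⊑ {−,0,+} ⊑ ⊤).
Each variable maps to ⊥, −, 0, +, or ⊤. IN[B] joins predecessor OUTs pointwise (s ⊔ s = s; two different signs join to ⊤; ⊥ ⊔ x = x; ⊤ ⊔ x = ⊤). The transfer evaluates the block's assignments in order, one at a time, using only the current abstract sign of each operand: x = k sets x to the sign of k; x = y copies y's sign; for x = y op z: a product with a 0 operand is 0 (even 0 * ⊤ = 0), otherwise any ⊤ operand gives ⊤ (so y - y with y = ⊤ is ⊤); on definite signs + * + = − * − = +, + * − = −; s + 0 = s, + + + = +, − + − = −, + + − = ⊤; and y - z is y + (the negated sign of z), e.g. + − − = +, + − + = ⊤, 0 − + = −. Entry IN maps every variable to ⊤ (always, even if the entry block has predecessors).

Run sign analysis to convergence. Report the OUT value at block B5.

Answer: {a: ⊤, b: ⊤, c: -, d: ⊤, e: ⊤, f: ⊤}

Trace:
Per-block solution:
  B0:  IN=(all ⊤)  OUT=(all ⊤)
  B1:  IN=(all ⊤)  OUT=(all ⊤)
  B2:  IN=(all ⊤)  OUT=(all ⊤)
  B3:  IN=(all ⊤)  OUT=(all ⊤)
  B4:  IN=(all ⊤)  OUT={c:-; rest ⊤}
  B5:  IN={c:-; rest ⊤}  OUT={c:-; rest ⊤}

Merge at B5: IN[B5] = OUT[B4] = {a: ⊤, b: ⊤, c: -, d: ⊤, e: ⊤, f: ⊤}
Applying B5's transfer function to that IN value gives OUT[B5] (row B5 above).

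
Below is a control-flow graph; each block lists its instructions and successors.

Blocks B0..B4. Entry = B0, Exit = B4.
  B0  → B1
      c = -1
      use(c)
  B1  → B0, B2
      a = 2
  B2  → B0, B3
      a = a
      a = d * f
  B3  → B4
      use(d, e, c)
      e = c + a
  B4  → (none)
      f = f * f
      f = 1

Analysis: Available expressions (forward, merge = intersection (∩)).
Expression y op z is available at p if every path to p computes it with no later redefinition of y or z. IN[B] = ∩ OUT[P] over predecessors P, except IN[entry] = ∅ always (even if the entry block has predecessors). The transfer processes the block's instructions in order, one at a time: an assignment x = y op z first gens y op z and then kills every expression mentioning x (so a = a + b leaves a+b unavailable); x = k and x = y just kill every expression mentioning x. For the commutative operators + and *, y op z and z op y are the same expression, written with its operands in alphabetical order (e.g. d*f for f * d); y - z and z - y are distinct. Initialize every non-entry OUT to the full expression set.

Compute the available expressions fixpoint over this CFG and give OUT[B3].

Fixpoint table:
  B0:  IN={}  OUT={}
  B1:  IN={}  OUT={}
  B2:  IN={}  OUT={d*f}
  B3:  IN={d*f}  OUT={a+c, d*f}
  B4:  IN={a+c, d*f}  OUT={a+c}

Merge at B3: IN[B3] = OUT[B2] = {d*f}
Applying B3's transfer function to that IN value gives OUT[B3] (row B3 above).

Answer: {a+c, d*f}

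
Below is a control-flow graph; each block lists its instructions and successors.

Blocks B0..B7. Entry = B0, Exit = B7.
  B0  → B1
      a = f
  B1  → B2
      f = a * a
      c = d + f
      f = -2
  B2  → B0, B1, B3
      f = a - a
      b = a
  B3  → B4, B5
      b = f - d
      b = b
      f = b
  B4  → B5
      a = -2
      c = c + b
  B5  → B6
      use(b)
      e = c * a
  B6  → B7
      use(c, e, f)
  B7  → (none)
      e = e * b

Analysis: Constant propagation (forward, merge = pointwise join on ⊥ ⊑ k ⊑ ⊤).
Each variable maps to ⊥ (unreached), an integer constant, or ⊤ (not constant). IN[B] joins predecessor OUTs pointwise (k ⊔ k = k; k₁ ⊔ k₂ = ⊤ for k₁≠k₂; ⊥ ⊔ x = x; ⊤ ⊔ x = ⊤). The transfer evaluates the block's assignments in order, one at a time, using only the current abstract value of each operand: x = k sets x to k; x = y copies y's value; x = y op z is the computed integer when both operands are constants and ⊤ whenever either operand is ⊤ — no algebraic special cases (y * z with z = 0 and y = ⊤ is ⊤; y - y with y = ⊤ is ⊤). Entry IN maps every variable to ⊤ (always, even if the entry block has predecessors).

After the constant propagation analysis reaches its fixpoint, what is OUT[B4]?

Answer: {a: -2, b: ⊤, c: ⊤, d: ⊤, e: ⊤, f: ⊤}

Working:
Fixpoint table:
  B0: | IN=(all ⊤) | OUT=(all ⊤)
  B1: | IN=(all ⊤) | OUT={f:-2; rest ⊤}
  B2: | IN={f:-2; rest ⊤} | OUT=(all ⊤)
  B3: | IN=(all ⊤) | OUT=(all ⊤)
  B4: | IN=(all ⊤) | OUT={a:-2; rest ⊤}
  B5: | IN=(all ⊤) | OUT=(all ⊤)
  B6: | IN=(all ⊤) | OUT=(all ⊤)
  B7: | IN=(all ⊤) | OUT=(all ⊤)

Merge at B4: IN[B4] = OUT[B3] = {a: ⊤, b: ⊤, c: ⊤, d: ⊤, e: ⊤, f: ⊤}
Applying B4's transfer function to that IN value gives OUT[B4] (row B4 above).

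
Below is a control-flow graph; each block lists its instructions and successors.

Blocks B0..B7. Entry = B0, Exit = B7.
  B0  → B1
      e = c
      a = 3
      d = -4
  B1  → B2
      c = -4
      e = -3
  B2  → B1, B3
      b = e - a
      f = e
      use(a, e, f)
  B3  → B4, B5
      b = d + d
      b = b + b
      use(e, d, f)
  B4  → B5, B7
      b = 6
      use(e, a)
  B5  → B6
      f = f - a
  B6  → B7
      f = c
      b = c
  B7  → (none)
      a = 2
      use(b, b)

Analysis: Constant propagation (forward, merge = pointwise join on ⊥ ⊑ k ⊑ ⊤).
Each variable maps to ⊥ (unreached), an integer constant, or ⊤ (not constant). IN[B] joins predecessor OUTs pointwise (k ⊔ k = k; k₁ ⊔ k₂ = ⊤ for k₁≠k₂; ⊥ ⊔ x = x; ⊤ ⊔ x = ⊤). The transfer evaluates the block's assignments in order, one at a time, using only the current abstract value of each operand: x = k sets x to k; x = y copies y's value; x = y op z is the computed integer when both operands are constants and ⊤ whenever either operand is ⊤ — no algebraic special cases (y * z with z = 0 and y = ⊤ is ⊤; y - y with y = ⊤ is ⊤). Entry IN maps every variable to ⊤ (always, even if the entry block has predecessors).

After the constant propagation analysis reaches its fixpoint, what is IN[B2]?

Converged values:
  B0: | IN=(all ⊤) | OUT={a:3, d:-4; rest ⊤}
  B1: | IN={a:3, d:-4; rest ⊤} | OUT={a:3, c:-4, d:-4, e:-3; rest ⊤}
  B2: | IN={a:3, c:-4, d:-4, e:-3; rest ⊤} | OUT={a:3, b:-6, c:-4, d:-4, e:-3, f:-3; rest ⊤}
  B3: | IN={a:3, b:-6, c:-4, d:-4, e:-3, f:-3; rest ⊤} | OUT={a:3, b:-16, c:-4, d:-4, e:-3, f:-3; rest ⊤}
  B4: | IN={a:3, b:-16, c:-4, d:-4, e:-3, f:-3; rest ⊤} | OUT={a:3, b:6, c:-4, d:-4, e:-3, f:-3; rest ⊤}
  B5: | IN={a:3, c:-4, d:-4, e:-3, f:-3; rest ⊤} | OUT={a:3, c:-4, d:-4, e:-3, f:-6; rest ⊤}
  B6: | IN={a:3, c:-4, d:-4, e:-3, f:-6; rest ⊤} | OUT={a:3, b:-4, c:-4, d:-4, e:-3, f:-4; rest ⊤}
  B7: | IN={a:3, c:-4, d:-4, e:-3; rest ⊤} | OUT={a:2, c:-4, d:-4, e:-3; rest ⊤}

Merge at B2: IN[B2] = OUT[B1] = {a: 3, b: ⊤, c: -4, d: -4, e: -3, f: ⊤}

Answer: {a: 3, b: ⊤, c: -4, d: -4, e: -3, f: ⊤}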